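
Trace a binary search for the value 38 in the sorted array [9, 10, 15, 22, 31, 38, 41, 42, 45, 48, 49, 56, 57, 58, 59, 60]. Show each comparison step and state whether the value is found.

Binary search for 38 in [9, 10, 15, 22, 31, 38, 41, 42, 45, 48, 49, 56, 57, 58, 59, 60]:

lo=0, hi=15, mid=7, arr[mid]=42 -> 42 > 38, search left half
lo=0, hi=6, mid=3, arr[mid]=22 -> 22 < 38, search right half
lo=4, hi=6, mid=5, arr[mid]=38 -> Found target at index 5!

Binary search finds 38 at index 5 after 3 comparisons. The search repeatedly halves the search space by comparing with the middle element.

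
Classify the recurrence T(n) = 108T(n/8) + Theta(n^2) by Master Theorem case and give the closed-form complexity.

Master Theorem for T(n) = 108T(n/8) + O(n^2):

a = 108, b = 8, c = 2
log_b(a) = log_8(108) = 2.2516

Case 1: c = 2 < log_8(108) = 2.2516
T(n) = O(n^(log_8 108))

For T(n) = 108T(n/8) + O(n^2): log_8(108) = 2.2516. This is Case 1 of the Master Theorem (c < log_b(a), work dominated by leaves), giving O(n^(log_8 108)).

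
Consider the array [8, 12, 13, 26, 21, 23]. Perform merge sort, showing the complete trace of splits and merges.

Merge sort trace:

Split: [8, 12, 13, 26, 21, 23] -> [8, 12, 13] and [26, 21, 23]
  Split: [8, 12, 13] -> [8] and [12, 13]
    Split: [12, 13] -> [12] and [13]
    Merge: [12] + [13] -> [12, 13]
  Merge: [8] + [12, 13] -> [8, 12, 13]
  Split: [26, 21, 23] -> [26] and [21, 23]
    Split: [21, 23] -> [21] and [23]
    Merge: [21] + [23] -> [21, 23]
  Merge: [26] + [21, 23] -> [21, 23, 26]
Merge: [8, 12, 13] + [21, 23, 26] -> [8, 12, 13, 21, 23, 26]

Final sorted array: [8, 12, 13, 21, 23, 26]

The merge sort proceeds by recursively splitting the array and merging sorted halves.
After all merges, the sorted array is [8, 12, 13, 21, 23, 26].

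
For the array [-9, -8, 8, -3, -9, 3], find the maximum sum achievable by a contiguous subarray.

Using Kadane's algorithm on [-9, -8, 8, -3, -9, 3]:

Scanning through the array:
Position 1 (value -8): max_ending_here = -8, max_so_far = -8
Position 2 (value 8): max_ending_here = 8, max_so_far = 8
Position 3 (value -3): max_ending_here = 5, max_so_far = 8
Position 4 (value -9): max_ending_here = -4, max_so_far = 8
Position 5 (value 3): max_ending_here = 3, max_so_far = 8

Maximum subarray: [8]
Maximum sum: 8

The maximum subarray is [8] with sum 8. This subarray runs from index 2 to index 2.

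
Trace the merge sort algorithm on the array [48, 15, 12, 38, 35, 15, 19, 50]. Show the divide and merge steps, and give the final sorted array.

Merge sort trace:

Split: [48, 15, 12, 38, 35, 15, 19, 50] -> [48, 15, 12, 38] and [35, 15, 19, 50]
  Split: [48, 15, 12, 38] -> [48, 15] and [12, 38]
    Split: [48, 15] -> [48] and [15]
    Merge: [48] + [15] -> [15, 48]
    Split: [12, 38] -> [12] and [38]
    Merge: [12] + [38] -> [12, 38]
  Merge: [15, 48] + [12, 38] -> [12, 15, 38, 48]
  Split: [35, 15, 19, 50] -> [35, 15] and [19, 50]
    Split: [35, 15] -> [35] and [15]
    Merge: [35] + [15] -> [15, 35]
    Split: [19, 50] -> [19] and [50]
    Merge: [19] + [50] -> [19, 50]
  Merge: [15, 35] + [19, 50] -> [15, 19, 35, 50]
Merge: [12, 15, 38, 48] + [15, 19, 35, 50] -> [12, 15, 15, 19, 35, 38, 48, 50]

Final sorted array: [12, 15, 15, 19, 35, 38, 48, 50]

The merge sort proceeds by recursively splitting the array and merging sorted halves.
After all merges, the sorted array is [12, 15, 15, 19, 35, 38, 48, 50].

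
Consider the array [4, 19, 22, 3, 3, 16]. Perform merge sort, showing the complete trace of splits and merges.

Merge sort trace:

Split: [4, 19, 22, 3, 3, 16] -> [4, 19, 22] and [3, 3, 16]
  Split: [4, 19, 22] -> [4] and [19, 22]
    Split: [19, 22] -> [19] and [22]
    Merge: [19] + [22] -> [19, 22]
  Merge: [4] + [19, 22] -> [4, 19, 22]
  Split: [3, 3, 16] -> [3] and [3, 16]
    Split: [3, 16] -> [3] and [16]
    Merge: [3] + [16] -> [3, 16]
  Merge: [3] + [3, 16] -> [3, 3, 16]
Merge: [4, 19, 22] + [3, 3, 16] -> [3, 3, 4, 16, 19, 22]

Final sorted array: [3, 3, 4, 16, 19, 22]

The merge sort proceeds by recursively splitting the array and merging sorted halves.
After all merges, the sorted array is [3, 3, 4, 16, 19, 22].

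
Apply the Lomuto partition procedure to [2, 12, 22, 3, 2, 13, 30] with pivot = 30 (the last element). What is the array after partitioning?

Lomuto partition with pivot = 30:

Initial array: [2, 12, 22, 3, 2, 13, 30]

arr[0]=2 <= 30: swap with position 0, array becomes [2, 12, 22, 3, 2, 13, 30]
arr[1]=12 <= 30: swap with position 1, array becomes [2, 12, 22, 3, 2, 13, 30]
arr[2]=22 <= 30: swap with position 2, array becomes [2, 12, 22, 3, 2, 13, 30]
arr[3]=3 <= 30: swap with position 3, array becomes [2, 12, 22, 3, 2, 13, 30]
arr[4]=2 <= 30: swap with position 4, array becomes [2, 12, 22, 3, 2, 13, 30]
arr[5]=13 <= 30: swap with position 5, array becomes [2, 12, 22, 3, 2, 13, 30]

Place pivot at position 6: [2, 12, 22, 3, 2, 13, 30]
Pivot position: 6

After partitioning with pivot 30, the array becomes [2, 12, 22, 3, 2, 13, 30]. The pivot is placed at index 6. All elements to the left of the pivot are <= 30, and all elements to the right are > 30.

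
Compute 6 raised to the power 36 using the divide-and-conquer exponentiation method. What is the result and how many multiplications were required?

Computing 6^36 by squaring (build up from 6^1; each line after the first costs one multiplication):

6^1 = 6
6^2 = (6^1)^2 = 6^2 = 36
6^4 = (6^2)^2 = 36^2 = 1296
6^8 = (6^4)^2 = 1296^2 = 1679616
6^9 = 6 * 6^8 = 6 * 1679616 = 10077696
6^18 = (6^9)^2 = 10077696^2 = 101559956668416
6^36 = (6^18)^2 = 101559956668416^2 = 10314424798490535546171949056

Result: 10314424798490535546171949056
Multiplications needed: 6 (6 lines after 6^1)

6^36 = 10314424798490535546171949056. Using exponentiation by squaring, this requires 6 multiplications. The key idea: if the exponent is even, square the half-power; if odd, multiply by the base once.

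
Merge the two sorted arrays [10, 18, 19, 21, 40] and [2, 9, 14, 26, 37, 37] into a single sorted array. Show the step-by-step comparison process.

Merging process:

Compare 10 vs 2: take 2 from right. Merged: [2]
Compare 10 vs 9: take 9 from right. Merged: [2, 9]
Compare 10 vs 14: take 10 from left. Merged: [2, 9, 10]
Compare 18 vs 14: take 14 from right. Merged: [2, 9, 10, 14]
Compare 18 vs 26: take 18 from left. Merged: [2, 9, 10, 14, 18]
Compare 19 vs 26: take 19 from left. Merged: [2, 9, 10, 14, 18, 19]
Compare 21 vs 26: take 21 from left. Merged: [2, 9, 10, 14, 18, 19, 21]
Compare 40 vs 26: take 26 from right. Merged: [2, 9, 10, 14, 18, 19, 21, 26]
Compare 40 vs 37: take 37 from right. Merged: [2, 9, 10, 14, 18, 19, 21, 26, 37]
Compare 40 vs 37: take 37 from right. Merged: [2, 9, 10, 14, 18, 19, 21, 26, 37, 37]
Append remaining from left: [40]. Merged: [2, 9, 10, 14, 18, 19, 21, 26, 37, 37, 40]

Final merged array: [2, 9, 10, 14, 18, 19, 21, 26, 37, 37, 40]
Total comparisons: 10

The merged array is [2, 9, 10, 14, 18, 19, 21, 26, 37, 37, 40], requiring 10 comparisons. The merge step runs in O(n) time where n is the total number of elements.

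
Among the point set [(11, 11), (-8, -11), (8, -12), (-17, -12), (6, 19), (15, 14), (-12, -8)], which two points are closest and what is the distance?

Computing all pairwise distances among 7 points:

d((11, 11), (-8, -11)) = 29.0689
d((11, 11), (8, -12)) = 23.1948
d((11, 11), (-17, -12)) = 36.2353
d((11, 11), (6, 19)) = 9.434
d((11, 11), (15, 14)) = 5.0 <-- minimum
d((11, 11), (-12, -8)) = 29.8329
d((-8, -11), (8, -12)) = 16.0312
d((-8, -11), (-17, -12)) = 9.0554
d((-8, -11), (6, 19)) = 33.1059
d((-8, -11), (15, 14)) = 33.9706
d((-8, -11), (-12, -8)) = 5.0 <-- minimum
d((8, -12), (-17, -12)) = 25.0
d((8, -12), (6, 19)) = 31.0644
d((8, -12), (15, 14)) = 26.9258
d((8, -12), (-12, -8)) = 20.3961
d((-17, -12), (6, 19)) = 38.6005
d((-17, -12), (15, 14)) = 41.2311
d((-17, -12), (-12, -8)) = 6.4031
d((6, 19), (15, 14)) = 10.2956
d((6, 19), (-12, -8)) = 32.45
d((15, 14), (-12, -8)) = 34.8281

Minimum distance: 5.0 (tie among 2 pairs: (11, 11) and (15, 14); (-8, -11) and (-12, -8))

The minimum Euclidean distance is 5.0. There is a tie: 2 pairs achieve this minimum — (11, 11) and (15, 14); (-8, -11) and (-12, -8). Any of these is a valid closest pair. For 7 points, brute-force pairwise comparison is shown above. For large n, the divide-and-conquer algorithm (sort by x, recurse on halves, check the dividing strip) achieves O(n log n).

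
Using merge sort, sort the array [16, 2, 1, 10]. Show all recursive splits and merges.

Merge sort trace:

Split: [16, 2, 1, 10] -> [16, 2] and [1, 10]
  Split: [16, 2] -> [16] and [2]
  Merge: [16] + [2] -> [2, 16]
  Split: [1, 10] -> [1] and [10]
  Merge: [1] + [10] -> [1, 10]
Merge: [2, 16] + [1, 10] -> [1, 2, 10, 16]

Final sorted array: [1, 2, 10, 16]

The merge sort proceeds by recursively splitting the array and merging sorted halves.
After all merges, the sorted array is [1, 2, 10, 16].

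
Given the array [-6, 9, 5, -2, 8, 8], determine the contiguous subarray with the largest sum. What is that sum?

Using Kadane's algorithm on [-6, 9, 5, -2, 8, 8]:

Scanning through the array:
Position 1 (value 9): max_ending_here = 9, max_so_far = 9
Position 2 (value 5): max_ending_here = 14, max_so_far = 14
Position 3 (value -2): max_ending_here = 12, max_so_far = 14
Position 4 (value 8): max_ending_here = 20, max_so_far = 20
Position 5 (value 8): max_ending_here = 28, max_so_far = 28

Maximum subarray: [9, 5, -2, 8, 8]
Maximum sum: 28

The maximum subarray is [9, 5, -2, 8, 8] with sum 28. This subarray runs from index 1 to index 5.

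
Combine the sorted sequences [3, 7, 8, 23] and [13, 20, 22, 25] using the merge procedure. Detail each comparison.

Merging process:

Compare 3 vs 13: take 3 from left. Merged: [3]
Compare 7 vs 13: take 7 from left. Merged: [3, 7]
Compare 8 vs 13: take 8 from left. Merged: [3, 7, 8]
Compare 23 vs 13: take 13 from right. Merged: [3, 7, 8, 13]
Compare 23 vs 20: take 20 from right. Merged: [3, 7, 8, 13, 20]
Compare 23 vs 22: take 22 from right. Merged: [3, 7, 8, 13, 20, 22]
Compare 23 vs 25: take 23 from left. Merged: [3, 7, 8, 13, 20, 22, 23]
Append remaining from right: [25]. Merged: [3, 7, 8, 13, 20, 22, 23, 25]

Final merged array: [3, 7, 8, 13, 20, 22, 23, 25]
Total comparisons: 7

The merged array is [3, 7, 8, 13, 20, 22, 23, 25], requiring 7 comparisons. The merge step runs in O(n) time where n is the total number of elements.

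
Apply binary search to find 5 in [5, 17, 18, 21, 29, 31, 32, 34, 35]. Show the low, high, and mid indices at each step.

Binary search for 5 in [5, 17, 18, 21, 29, 31, 32, 34, 35]:

lo=0, hi=8, mid=4, arr[mid]=29 -> 29 > 5, search left half
lo=0, hi=3, mid=1, arr[mid]=17 -> 17 > 5, search left half
lo=0, hi=0, mid=0, arr[mid]=5 -> Found target at index 0!

Binary search finds 5 at index 0 after 3 comparisons. The search repeatedly halves the search space by comparing with the middle element.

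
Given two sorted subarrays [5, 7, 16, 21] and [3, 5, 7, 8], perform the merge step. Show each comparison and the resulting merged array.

Merging process:

Compare 5 vs 3: take 3 from right. Merged: [3]
Compare 5 vs 5: take 5 from left. Merged: [3, 5]
Compare 7 vs 5: take 5 from right. Merged: [3, 5, 5]
Compare 7 vs 7: take 7 from left. Merged: [3, 5, 5, 7]
Compare 16 vs 7: take 7 from right. Merged: [3, 5, 5, 7, 7]
Compare 16 vs 8: take 8 from right. Merged: [3, 5, 5, 7, 7, 8]
Append remaining from left: [16, 21]. Merged: [3, 5, 5, 7, 7, 8, 16, 21]

Final merged array: [3, 5, 5, 7, 7, 8, 16, 21]
Total comparisons: 6

The merged array is [3, 5, 5, 7, 7, 8, 16, 21], requiring 6 comparisons. The merge step runs in O(n) time where n is the total number of elements.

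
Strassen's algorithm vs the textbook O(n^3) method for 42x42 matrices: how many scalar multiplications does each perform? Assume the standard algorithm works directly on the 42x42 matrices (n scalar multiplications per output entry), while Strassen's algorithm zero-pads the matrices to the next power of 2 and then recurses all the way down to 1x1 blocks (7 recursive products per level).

Matrix multiplication for 42x42 matrices:

Strassen's algorithm requires power-of-2 dimensions. Pad 42x42 to 64x64 (next power of 2).

Standard algorithm: 42^3 = 74088 multiplications
Strassen's algorithm: 7^(log2(64)) = 7^6 = 117649 multiplications
Difference: 74088 - 117649 = -43561 (Strassen uses MORE here due to padding overhead — for small or just-over-power-of-2 n, padding can outweigh the per-level savings)

Standard: 74088 multiplications (42^3). Strassen: 117649 multiplications (7^6, after padding to 64x64). Strassen reduces 8 recursive multiplications to 7 at each level.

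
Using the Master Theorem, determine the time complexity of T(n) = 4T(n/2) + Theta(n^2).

Master Theorem for T(n) = 4T(n/2) + O(n^2):

a = 4, b = 2, c = 2
log_b(a) = log_2(4) = 2.0000

Case 2: c = 2 = log_2(4) = 2.0000
T(n) = O(n^2 log n) = O(n^2 log n)

For T(n) = 4T(n/2) + O(n^2): log_2(4) = 2.0000. This is Case 2 of the Master Theorem (c = log_b(a), equal work at all levels), giving O(n^2 log n).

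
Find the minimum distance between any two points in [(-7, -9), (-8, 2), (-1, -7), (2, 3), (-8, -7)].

Computing all pairwise distances among 5 points:

d((-7, -9), (-8, 2)) = 11.0454
d((-7, -9), (-1, -7)) = 6.3246
d((-7, -9), (2, 3)) = 15.0
d((-7, -9), (-8, -7)) = 2.2361 <-- minimum
d((-8, 2), (-1, -7)) = 11.4018
d((-8, 2), (2, 3)) = 10.0499
d((-8, 2), (-8, -7)) = 9.0
d((-1, -7), (2, 3)) = 10.4403
d((-1, -7), (-8, -7)) = 7.0
d((2, 3), (-8, -7)) = 14.1421

Closest pair: (-7, -9) and (-8, -7) with distance 2.2361

The closest pair is (-7, -9) and (-8, -7) with Euclidean distance 2.2361. For 5 points, brute-force pairwise comparison is shown above. For large n, the divide-and-conquer algorithm (sort by x, recurse on halves, check the dividing strip) achieves O(n log n).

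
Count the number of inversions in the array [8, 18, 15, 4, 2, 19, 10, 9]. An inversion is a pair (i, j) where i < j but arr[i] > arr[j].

Finding inversions in [8, 18, 15, 4, 2, 19, 10, 9]:

(0, 3): arr[0]=8 > arr[3]=4
(0, 4): arr[0]=8 > arr[4]=2
(1, 2): arr[1]=18 > arr[2]=15
(1, 3): arr[1]=18 > arr[3]=4
(1, 4): arr[1]=18 > arr[4]=2
(1, 6): arr[1]=18 > arr[6]=10
(1, 7): arr[1]=18 > arr[7]=9
(2, 3): arr[2]=15 > arr[3]=4
(2, 4): arr[2]=15 > arr[4]=2
(2, 6): arr[2]=15 > arr[6]=10
(2, 7): arr[2]=15 > arr[7]=9
(3, 4): arr[3]=4 > arr[4]=2
(5, 6): arr[5]=19 > arr[6]=10
(5, 7): arr[5]=19 > arr[7]=9
(6, 7): arr[6]=10 > arr[7]=9

Total inversions: 15

The array has 15 inversion(s): (0,3), (0,4), (1,2), (1,3), (1,4), (1,6), (1,7), (2,3), (2,4), (2,6), (2,7), (3,4), (5,6), (5,7), (6,7). Each pair (i,j) satisfies i < j and arr[i] > arr[j].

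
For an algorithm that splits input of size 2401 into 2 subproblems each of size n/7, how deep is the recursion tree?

For divide and conquer with division factor 7:

Problem sizes at each level:
Level 0: 2401
Level 1: 343
Level 2: 49
Level 3: 7
Level 4: 1

The root is level 0 and the size-1 base case is level 4 (the tree spans levels 0 through 4, i.e. 5 levels counting the root), so the depth is the number of divisions: log_7(2401) = 4

The recursion tree depth is log_7(2401) = 4. At each level, the problem size is divided by 7, so it takes 4 divisions to reduce to a base case of size 1. The algorithm makes 2 recursive calls at each level.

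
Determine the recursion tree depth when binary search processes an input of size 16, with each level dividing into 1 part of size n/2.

For divide and conquer with division factor 2:

Problem sizes at each level:
Level 0: 16
Level 1: 8
Level 2: 4
Level 3: 2
Level 4: 1

The root is level 0 and the size-1 base case is level 4 (the tree spans levels 0 through 4, i.e. 5 levels counting the root), so the depth is the number of divisions: log_2(16) = 4

The recursion tree depth is log_2(16) = 4. At each level, the problem size is divided by 2, so it takes 4 divisions to reduce to a base case of size 1. The algorithm makes 1 recursive call at each level.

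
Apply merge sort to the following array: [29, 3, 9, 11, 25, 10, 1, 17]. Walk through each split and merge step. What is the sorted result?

Merge sort trace:

Split: [29, 3, 9, 11, 25, 10, 1, 17] -> [29, 3, 9, 11] and [25, 10, 1, 17]
  Split: [29, 3, 9, 11] -> [29, 3] and [9, 11]
    Split: [29, 3] -> [29] and [3]
    Merge: [29] + [3] -> [3, 29]
    Split: [9, 11] -> [9] and [11]
    Merge: [9] + [11] -> [9, 11]
  Merge: [3, 29] + [9, 11] -> [3, 9, 11, 29]
  Split: [25, 10, 1, 17] -> [25, 10] and [1, 17]
    Split: [25, 10] -> [25] and [10]
    Merge: [25] + [10] -> [10, 25]
    Split: [1, 17] -> [1] and [17]
    Merge: [1] + [17] -> [1, 17]
  Merge: [10, 25] + [1, 17] -> [1, 10, 17, 25]
Merge: [3, 9, 11, 29] + [1, 10, 17, 25] -> [1, 3, 9, 10, 11, 17, 25, 29]

Final sorted array: [1, 3, 9, 10, 11, 17, 25, 29]

The merge sort proceeds by recursively splitting the array and merging sorted halves.
After all merges, the sorted array is [1, 3, 9, 10, 11, 17, 25, 29].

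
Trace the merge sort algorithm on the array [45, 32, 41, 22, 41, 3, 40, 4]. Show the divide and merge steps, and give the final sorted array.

Merge sort trace:

Split: [45, 32, 41, 22, 41, 3, 40, 4] -> [45, 32, 41, 22] and [41, 3, 40, 4]
  Split: [45, 32, 41, 22] -> [45, 32] and [41, 22]
    Split: [45, 32] -> [45] and [32]
    Merge: [45] + [32] -> [32, 45]
    Split: [41, 22] -> [41] and [22]
    Merge: [41] + [22] -> [22, 41]
  Merge: [32, 45] + [22, 41] -> [22, 32, 41, 45]
  Split: [41, 3, 40, 4] -> [41, 3] and [40, 4]
    Split: [41, 3] -> [41] and [3]
    Merge: [41] + [3] -> [3, 41]
    Split: [40, 4] -> [40] and [4]
    Merge: [40] + [4] -> [4, 40]
  Merge: [3, 41] + [4, 40] -> [3, 4, 40, 41]
Merge: [22, 32, 41, 45] + [3, 4, 40, 41] -> [3, 4, 22, 32, 40, 41, 41, 45]

Final sorted array: [3, 4, 22, 32, 40, 41, 41, 45]

The merge sort proceeds by recursively splitting the array and merging sorted halves.
After all merges, the sorted array is [3, 4, 22, 32, 40, 41, 41, 45].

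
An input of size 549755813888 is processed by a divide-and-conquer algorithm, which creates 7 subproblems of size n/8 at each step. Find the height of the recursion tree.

For divide and conquer with division factor 8:

Problem sizes at each level:
Level 0: 549755813888
Level 1: 68719476736
Level 2: 8589934592
Level 3: 1073741824
Level 4: 134217728
Level 5: 16777216
Level 6: 2097152
Level 7: 262144
Level 8: 32768
Level 9: 4096
Level 10: 512
Level 11: 64
Level 12: 8
Level 13: 1

The root is level 0 and the size-1 base case is level 13 (the tree spans levels 0 through 13, i.e. 14 levels counting the root), so the depth is the number of divisions: log_8(549755813888) = 13

The recursion tree depth is log_8(549755813888) = 13. At each level, the problem size is divided by 8, so it takes 13 divisions to reduce to a base case of size 1. The algorithm makes 7 recursive calls at each level.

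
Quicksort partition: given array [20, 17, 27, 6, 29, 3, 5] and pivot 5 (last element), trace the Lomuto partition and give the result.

Lomuto partition with pivot = 5:

Initial array: [20, 17, 27, 6, 29, 3, 5]

arr[0]=20 > 5: no swap
arr[1]=17 > 5: no swap
arr[2]=27 > 5: no swap
arr[3]=6 > 5: no swap
arr[4]=29 > 5: no swap
arr[5]=3 <= 5: swap with position 0, array becomes [3, 17, 27, 6, 29, 20, 5]

Place pivot at position 1: [3, 5, 27, 6, 29, 20, 17]
Pivot position: 1

After partitioning with pivot 5, the array becomes [3, 5, 27, 6, 29, 20, 17]. The pivot is placed at index 1. All elements to the left of the pivot are <= 5, and all elements to the right are > 5.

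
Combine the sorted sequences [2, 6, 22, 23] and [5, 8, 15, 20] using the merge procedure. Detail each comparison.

Merging process:

Compare 2 vs 5: take 2 from left. Merged: [2]
Compare 6 vs 5: take 5 from right. Merged: [2, 5]
Compare 6 vs 8: take 6 from left. Merged: [2, 5, 6]
Compare 22 vs 8: take 8 from right. Merged: [2, 5, 6, 8]
Compare 22 vs 15: take 15 from right. Merged: [2, 5, 6, 8, 15]
Compare 22 vs 20: take 20 from right. Merged: [2, 5, 6, 8, 15, 20]
Append remaining from left: [22, 23]. Merged: [2, 5, 6, 8, 15, 20, 22, 23]

Final merged array: [2, 5, 6, 8, 15, 20, 22, 23]
Total comparisons: 6

The merged array is [2, 5, 6, 8, 15, 20, 22, 23], requiring 6 comparisons. The merge step runs in O(n) time where n is the total number of elements.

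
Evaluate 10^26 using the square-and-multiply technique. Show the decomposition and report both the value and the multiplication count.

Computing 10^26 by squaring (build up from 10^1; each line after the first costs one multiplication):

10^1 = 10
10^2 = (10^1)^2 = 10^2 = 100
10^3 = 10 * 10^2 = 10 * 100 = 1000
10^6 = (10^3)^2 = 1000^2 = 1000000
10^12 = (10^6)^2 = 1000000^2 = 1000000000000
10^13 = 10 * 10^12 = 10 * 1000000000000 = 10000000000000
10^26 = (10^13)^2 = 10000000000000^2 = 100000000000000000000000000

Result: 100000000000000000000000000
Multiplications needed: 6 (6 lines after 10^1)

10^26 = 100000000000000000000000000. Using exponentiation by squaring, this requires 6 multiplications. The key idea: if the exponent is even, square the half-power; if odd, multiply by the base once.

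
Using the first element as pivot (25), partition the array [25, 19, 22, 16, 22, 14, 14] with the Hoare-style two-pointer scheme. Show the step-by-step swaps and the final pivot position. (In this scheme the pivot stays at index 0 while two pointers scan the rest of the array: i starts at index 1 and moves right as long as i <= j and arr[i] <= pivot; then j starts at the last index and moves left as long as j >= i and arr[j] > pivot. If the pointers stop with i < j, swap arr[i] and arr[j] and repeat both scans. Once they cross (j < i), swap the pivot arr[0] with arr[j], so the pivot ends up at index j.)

Hoare-style two-pointer partition with pivot = 25:

Initial array: [25, 19, 22, 16, 22, 14, 14]

Pointers start at i = 1, j = 6.
i ends at 7, j ends at 6: the pointers have crossed (j < i), so scanning stops.

Swap pivot arr[0] with arr[6] to place pivot at position 6: [14, 19, 22, 16, 22, 14, 25]
Pivot position: 6

After partitioning with pivot 25, the array becomes [14, 19, 22, 16, 22, 14, 25]. The pivot is placed at index 6. All elements to the left of the pivot are <= 25, and all elements to the right are > 25.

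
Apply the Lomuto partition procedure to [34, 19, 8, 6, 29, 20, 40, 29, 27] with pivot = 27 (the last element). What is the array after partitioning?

Lomuto partition with pivot = 27:

Initial array: [34, 19, 8, 6, 29, 20, 40, 29, 27]

arr[0]=34 > 27: no swap
arr[1]=19 <= 27: swap with position 0, array becomes [19, 34, 8, 6, 29, 20, 40, 29, 27]
arr[2]=8 <= 27: swap with position 1, array becomes [19, 8, 34, 6, 29, 20, 40, 29, 27]
arr[3]=6 <= 27: swap with position 2, array becomes [19, 8, 6, 34, 29, 20, 40, 29, 27]
arr[4]=29 > 27: no swap
arr[5]=20 <= 27: swap with position 3, array becomes [19, 8, 6, 20, 29, 34, 40, 29, 27]
arr[6]=40 > 27: no swap
arr[7]=29 > 27: no swap

Place pivot at position 4: [19, 8, 6, 20, 27, 34, 40, 29, 29]
Pivot position: 4

After partitioning with pivot 27, the array becomes [19, 8, 6, 20, 27, 34, 40, 29, 29]. The pivot is placed at index 4. All elements to the left of the pivot are <= 27, and all elements to the right are > 27.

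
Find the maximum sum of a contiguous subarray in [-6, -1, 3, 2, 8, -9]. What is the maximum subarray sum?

Using Kadane's algorithm on [-6, -1, 3, 2, 8, -9]:

Scanning through the array:
Position 1 (value -1): max_ending_here = -1, max_so_far = -1
Position 2 (value 3): max_ending_here = 3, max_so_far = 3
Position 3 (value 2): max_ending_here = 5, max_so_far = 5
Position 4 (value 8): max_ending_here = 13, max_so_far = 13
Position 5 (value -9): max_ending_here = 4, max_so_far = 13

Maximum subarray: [3, 2, 8]
Maximum sum: 13

The maximum subarray is [3, 2, 8] with sum 13. This subarray runs from index 2 to index 4.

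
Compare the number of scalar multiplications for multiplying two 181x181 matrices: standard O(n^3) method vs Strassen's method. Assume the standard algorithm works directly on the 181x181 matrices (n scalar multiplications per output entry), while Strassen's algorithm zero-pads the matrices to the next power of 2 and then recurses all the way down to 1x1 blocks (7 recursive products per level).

Matrix multiplication for 181x181 matrices:

Strassen's algorithm requires power-of-2 dimensions. Pad 181x181 to 256x256 (next power of 2).

Standard algorithm: 181^3 = 5929741 multiplications
Strassen's algorithm: 7^(log2(256)) = 7^8 = 5764801 multiplications
Savings: 5929741 - 5764801 = 164940 multiplications

Standard: 5929741 multiplications (181^3). Strassen: 5764801 multiplications (7^8, after padding to 256x256). Strassen reduces 8 recursive multiplications to 7 at each level.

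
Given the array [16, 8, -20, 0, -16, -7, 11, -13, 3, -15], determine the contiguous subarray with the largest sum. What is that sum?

Using Kadane's algorithm on [16, 8, -20, 0, -16, -7, 11, -13, 3, -15]:

Scanning through the array:
Position 1 (value 8): max_ending_here = 24, max_so_far = 24
Position 2 (value -20): max_ending_here = 4, max_so_far = 24
Position 3 (value 0): max_ending_here = 4, max_so_far = 24
Position 4 (value -16): max_ending_here = -12, max_so_far = 24
Position 5 (value -7): max_ending_here = -7, max_so_far = 24
Position 6 (value 11): max_ending_here = 11, max_so_far = 24
Position 7 (value -13): max_ending_here = -2, max_so_far = 24
Position 8 (value 3): max_ending_here = 3, max_so_far = 24
Position 9 (value -15): max_ending_here = -12, max_so_far = 24

Maximum subarray: [16, 8]
Maximum sum: 24

The maximum subarray is [16, 8] with sum 24. This subarray runs from index 0 to index 1.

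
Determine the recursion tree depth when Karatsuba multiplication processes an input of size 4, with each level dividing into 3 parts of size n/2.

For divide and conquer with division factor 2:

Problem sizes at each level:
Level 0: 4
Level 1: 2
Level 2: 1

The root is level 0 and the size-1 base case is level 2 (the tree spans levels 0 through 2, i.e. 3 levels counting the root), so the depth is the number of divisions: log_2(4) = 2

The recursion tree depth is log_2(4) = 2. At each level, the problem size is divided by 2, so it takes 2 divisions to reduce to a base case of size 1. The algorithm makes 3 recursive calls at each level.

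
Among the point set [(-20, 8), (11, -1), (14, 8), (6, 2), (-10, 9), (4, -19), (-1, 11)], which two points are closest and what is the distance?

Computing all pairwise distances among 7 points:

d((-20, 8), (11, -1)) = 32.28
d((-20, 8), (14, 8)) = 34.0
d((-20, 8), (6, 2)) = 26.6833
d((-20, 8), (-10, 9)) = 10.0499
d((-20, 8), (4, -19)) = 36.1248
d((-20, 8), (-1, 11)) = 19.2354
d((11, -1), (14, 8)) = 9.4868
d((11, -1), (6, 2)) = 5.831 <-- minimum
d((11, -1), (-10, 9)) = 23.2594
d((11, -1), (4, -19)) = 19.3132
d((11, -1), (-1, 11)) = 16.9706
d((14, 8), (6, 2)) = 10.0
d((14, 8), (-10, 9)) = 24.0208
d((14, 8), (4, -19)) = 28.7924
d((14, 8), (-1, 11)) = 15.2971
d((6, 2), (-10, 9)) = 17.4642
d((6, 2), (4, -19)) = 21.095
d((6, 2), (-1, 11)) = 11.4018
d((-10, 9), (4, -19)) = 31.305
d((-10, 9), (-1, 11)) = 9.2195
d((4, -19), (-1, 11)) = 30.4138

Closest pair: (11, -1) and (6, 2) with distance 5.831

The closest pair is (11, -1) and (6, 2) with Euclidean distance 5.831. For 7 points, brute-force pairwise comparison is shown above. For large n, the divide-and-conquer algorithm (sort by x, recurse on halves, check the dividing strip) achieves O(n log n).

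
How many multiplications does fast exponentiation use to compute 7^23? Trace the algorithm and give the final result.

Computing 7^23 by squaring (build up from 7^1; each line after the first costs one multiplication):

7^1 = 7
7^2 = (7^1)^2 = 7^2 = 49
7^4 = (7^2)^2 = 49^2 = 2401
7^5 = 7 * 7^4 = 7 * 2401 = 16807
7^10 = (7^5)^2 = 16807^2 = 282475249
7^11 = 7 * 7^10 = 7 * 282475249 = 1977326743
7^22 = (7^11)^2 = 1977326743^2 = 3909821048582988049
7^23 = 7 * 7^22 = 7 * 3909821048582988049 = 27368747340080916343

Result: 27368747340080916343
Multiplications needed: 7 (7 lines after 7^1)

7^23 = 27368747340080916343. Using exponentiation by squaring, this requires 7 multiplications. The key idea: if the exponent is even, square the half-power; if odd, multiply by the base once.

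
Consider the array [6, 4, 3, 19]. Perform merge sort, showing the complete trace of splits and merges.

Merge sort trace:

Split: [6, 4, 3, 19] -> [6, 4] and [3, 19]
  Split: [6, 4] -> [6] and [4]
  Merge: [6] + [4] -> [4, 6]
  Split: [3, 19] -> [3] and [19]
  Merge: [3] + [19] -> [3, 19]
Merge: [4, 6] + [3, 19] -> [3, 4, 6, 19]

Final sorted array: [3, 4, 6, 19]

The merge sort proceeds by recursively splitting the array and merging sorted halves.
After all merges, the sorted array is [3, 4, 6, 19].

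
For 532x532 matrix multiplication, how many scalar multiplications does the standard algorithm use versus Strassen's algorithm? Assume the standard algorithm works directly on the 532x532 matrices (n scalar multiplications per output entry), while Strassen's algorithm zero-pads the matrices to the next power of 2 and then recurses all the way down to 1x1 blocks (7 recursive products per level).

Matrix multiplication for 532x532 matrices:

Strassen's algorithm requires power-of-2 dimensions. Pad 532x532 to 1024x1024 (next power of 2).

Standard algorithm: 532^3 = 150568768 multiplications
Strassen's algorithm: 7^(log2(1024)) = 7^10 = 282475249 multiplications
Difference: 150568768 - 282475249 = -131906481 (Strassen uses MORE here due to padding overhead — for small or just-over-power-of-2 n, padding can outweigh the per-level savings)

Standard: 150568768 multiplications (532^3). Strassen: 282475249 multiplications (7^10, after padding to 1024x1024). Strassen reduces 8 recursive multiplications to 7 at each level.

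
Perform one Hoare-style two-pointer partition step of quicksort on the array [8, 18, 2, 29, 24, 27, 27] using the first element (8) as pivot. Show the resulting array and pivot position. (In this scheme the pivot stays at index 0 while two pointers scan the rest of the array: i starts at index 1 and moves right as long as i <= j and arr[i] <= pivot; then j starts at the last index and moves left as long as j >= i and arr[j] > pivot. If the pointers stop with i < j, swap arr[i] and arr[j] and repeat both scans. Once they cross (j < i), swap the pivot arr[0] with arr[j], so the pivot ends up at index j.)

Hoare-style two-pointer partition with pivot = 8:

Initial array: [8, 18, 2, 29, 24, 27, 27]

Pointers start at i = 1, j = 6.
i stops at index 1 (arr[1]=18 > 8), j stops at index 2 (arr[2]=2 <= 8): swap arr[1] and arr[2], array becomes [8, 2, 18, 29, 24, 27, 27]
i ends at 2, j ends at 1: the pointers have crossed (j < i), so scanning stops.

Swap pivot arr[0] with arr[1] to place pivot at position 1: [2, 8, 18, 29, 24, 27, 27]
Pivot position: 1

After partitioning with pivot 8, the array becomes [2, 8, 18, 29, 24, 27, 27]. The pivot is placed at index 1. All elements to the left of the pivot are <= 8, and all elements to the right are > 8.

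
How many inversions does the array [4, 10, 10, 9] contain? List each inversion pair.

Finding inversions in [4, 10, 10, 9]:

(1, 3): arr[1]=10 > arr[3]=9
(2, 3): arr[2]=10 > arr[3]=9

Total inversions: 2

The array has 2 inversion(s): (1,3), (2,3). Each pair (i,j) satisfies i < j and arr[i] > arr[j].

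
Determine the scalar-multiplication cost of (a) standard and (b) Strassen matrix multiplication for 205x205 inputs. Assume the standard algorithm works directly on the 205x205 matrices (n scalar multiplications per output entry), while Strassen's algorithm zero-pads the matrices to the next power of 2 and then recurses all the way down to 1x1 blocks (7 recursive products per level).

Matrix multiplication for 205x205 matrices:

Strassen's algorithm requires power-of-2 dimensions. Pad 205x205 to 256x256 (next power of 2).

Standard algorithm: 205^3 = 8615125 multiplications
Strassen's algorithm: 7^(log2(256)) = 7^8 = 5764801 multiplications
Savings: 8615125 - 5764801 = 2850324 multiplications

Standard: 8615125 multiplications (205^3). Strassen: 5764801 multiplications (7^8, after padding to 256x256). Strassen reduces 8 recursive multiplications to 7 at each level.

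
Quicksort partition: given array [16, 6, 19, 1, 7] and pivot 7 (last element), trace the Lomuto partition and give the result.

Lomuto partition with pivot = 7:

Initial array: [16, 6, 19, 1, 7]

arr[0]=16 > 7: no swap
arr[1]=6 <= 7: swap with position 0, array becomes [6, 16, 19, 1, 7]
arr[2]=19 > 7: no swap
arr[3]=1 <= 7: swap with position 1, array becomes [6, 1, 19, 16, 7]

Place pivot at position 2: [6, 1, 7, 16, 19]
Pivot position: 2

After partitioning with pivot 7, the array becomes [6, 1, 7, 16, 19]. The pivot is placed at index 2. All elements to the left of the pivot are <= 7, and all elements to the right are > 7.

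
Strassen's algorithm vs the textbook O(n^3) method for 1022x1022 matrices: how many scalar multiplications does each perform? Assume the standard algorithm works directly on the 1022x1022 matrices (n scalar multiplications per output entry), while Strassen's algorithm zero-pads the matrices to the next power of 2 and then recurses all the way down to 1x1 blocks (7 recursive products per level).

Matrix multiplication for 1022x1022 matrices:

Strassen's algorithm requires power-of-2 dimensions. Pad 1022x1022 to 1024x1024 (next power of 2).

Standard algorithm: 1022^3 = 1067462648 multiplications
Strassen's algorithm: 7^(log2(1024)) = 7^10 = 282475249 multiplications
Savings: 1067462648 - 282475249 = 784987399 multiplications

Standard: 1067462648 multiplications (1022^3). Strassen: 282475249 multiplications (7^10, after padding to 1024x1024). Strassen reduces 8 recursive multiplications to 7 at each level.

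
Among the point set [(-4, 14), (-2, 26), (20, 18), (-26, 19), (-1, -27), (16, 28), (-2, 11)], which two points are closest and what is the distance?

Computing all pairwise distances among 7 points:

d((-4, 14), (-2, 26)) = 12.1655
d((-4, 14), (20, 18)) = 24.3311
d((-4, 14), (-26, 19)) = 22.561
d((-4, 14), (-1, -27)) = 41.1096
d((-4, 14), (16, 28)) = 24.4131
d((-4, 14), (-2, 11)) = 3.6056 <-- minimum
d((-2, 26), (20, 18)) = 23.4094
d((-2, 26), (-26, 19)) = 25.0
d((-2, 26), (-1, -27)) = 53.0094
d((-2, 26), (16, 28)) = 18.1108
d((-2, 26), (-2, 11)) = 15.0
d((20, 18), (-26, 19)) = 46.0109
d((20, 18), (-1, -27)) = 49.6588
d((20, 18), (16, 28)) = 10.7703
d((20, 18), (-2, 11)) = 23.0868
d((-26, 19), (-1, -27)) = 52.3546
d((-26, 19), (16, 28)) = 42.9535
d((-26, 19), (-2, 11)) = 25.2982
d((-1, -27), (16, 28)) = 57.5674
d((-1, -27), (-2, 11)) = 38.0132
d((16, 28), (-2, 11)) = 24.7588

Closest pair: (-4, 14) and (-2, 11) with distance 3.6056

The closest pair is (-4, 14) and (-2, 11) with Euclidean distance 3.6056. For 7 points, brute-force pairwise comparison is shown above. For large n, the divide-and-conquer algorithm (sort by x, recurse on halves, check the dividing strip) achieves O(n log n).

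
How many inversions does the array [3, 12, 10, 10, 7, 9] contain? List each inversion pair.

Finding inversions in [3, 12, 10, 10, 7, 9]:

(1, 2): arr[1]=12 > arr[2]=10
(1, 3): arr[1]=12 > arr[3]=10
(1, 4): arr[1]=12 > arr[4]=7
(1, 5): arr[1]=12 > arr[5]=9
(2, 4): arr[2]=10 > arr[4]=7
(2, 5): arr[2]=10 > arr[5]=9
(3, 4): arr[3]=10 > arr[4]=7
(3, 5): arr[3]=10 > arr[5]=9

Total inversions: 8

The array has 8 inversion(s): (1,2), (1,3), (1,4), (1,5), (2,4), (2,5), (3,4), (3,5). Each pair (i,j) satisfies i < j and arr[i] > arr[j].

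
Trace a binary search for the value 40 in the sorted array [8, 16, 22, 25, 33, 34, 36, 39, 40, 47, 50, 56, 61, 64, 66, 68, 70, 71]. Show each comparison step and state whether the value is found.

Binary search for 40 in [8, 16, 22, 25, 33, 34, 36, 39, 40, 47, 50, 56, 61, 64, 66, 68, 70, 71]:

lo=0, hi=17, mid=8, arr[mid]=40 -> Found target at index 8!

Binary search finds 40 at index 8 after 1 comparisons. The search repeatedly halves the search space by comparing with the middle element.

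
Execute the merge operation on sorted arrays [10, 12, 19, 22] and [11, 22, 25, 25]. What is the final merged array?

Merging process:

Compare 10 vs 11: take 10 from left. Merged: [10]
Compare 12 vs 11: take 11 from right. Merged: [10, 11]
Compare 12 vs 22: take 12 from left. Merged: [10, 11, 12]
Compare 19 vs 22: take 19 from left. Merged: [10, 11, 12, 19]
Compare 22 vs 22: take 22 from left. Merged: [10, 11, 12, 19, 22]
Append remaining from right: [22, 25, 25]. Merged: [10, 11, 12, 19, 22, 22, 25, 25]

Final merged array: [10, 11, 12, 19, 22, 22, 25, 25]
Total comparisons: 5

The merged array is [10, 11, 12, 19, 22, 22, 25, 25], requiring 5 comparisons. The merge step runs in O(n) time where n is the total number of elements.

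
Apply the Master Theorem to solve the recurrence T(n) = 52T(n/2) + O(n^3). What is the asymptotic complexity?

Master Theorem for T(n) = 52T(n/2) + O(n^3):

a = 52, b = 2, c = 3
log_b(a) = log_2(52) = 5.7004

Case 1: c = 3 < log_2(52) = 5.7004
T(n) = O(n^(log_2 52))

For T(n) = 52T(n/2) + O(n^3): log_2(52) = 5.7004. This is Case 1 of the Master Theorem (c < log_b(a), work dominated by leaves), giving O(n^(log_2 52)).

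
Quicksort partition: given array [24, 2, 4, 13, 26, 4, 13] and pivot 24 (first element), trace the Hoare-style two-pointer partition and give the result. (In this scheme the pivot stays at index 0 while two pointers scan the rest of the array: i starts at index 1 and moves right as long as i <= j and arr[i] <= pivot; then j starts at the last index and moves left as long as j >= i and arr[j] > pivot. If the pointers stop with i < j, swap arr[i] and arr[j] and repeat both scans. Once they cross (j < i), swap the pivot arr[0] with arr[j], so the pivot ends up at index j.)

Hoare-style two-pointer partition with pivot = 24:

Initial array: [24, 2, 4, 13, 26, 4, 13]

Pointers start at i = 1, j = 6.
i stops at index 4 (arr[4]=26 > 24), j stops at index 6 (arr[6]=13 <= 24): swap arr[4] and arr[6], array becomes [24, 2, 4, 13, 13, 4, 26]
i ends at 6, j ends at 5: the pointers have crossed (j < i), so scanning stops.

Swap pivot arr[0] with arr[5] to place pivot at position 5: [4, 2, 4, 13, 13, 24, 26]
Pivot position: 5

After partitioning with pivot 24, the array becomes [4, 2, 4, 13, 13, 24, 26]. The pivot is placed at index 5. All elements to the left of the pivot are <= 24, and all elements to the right are > 24.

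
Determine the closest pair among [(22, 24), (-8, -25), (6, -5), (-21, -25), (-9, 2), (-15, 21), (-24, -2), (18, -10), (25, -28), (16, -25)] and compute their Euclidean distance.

Computing all pairwise distances among 10 points:

d((22, 24), (-8, -25)) = 57.4543
d((22, 24), (6, -5)) = 33.121
d((22, 24), (-21, -25)) = 65.192
d((22, 24), (-9, 2)) = 38.0132
d((22, 24), (-15, 21)) = 37.1214
d((22, 24), (-24, -2)) = 52.8394
d((22, 24), (18, -10)) = 34.2345
d((22, 24), (25, -28)) = 52.0865
d((22, 24), (16, -25)) = 49.366
d((-8, -25), (6, -5)) = 24.4131
d((-8, -25), (-21, -25)) = 13.0
d((-8, -25), (-9, 2)) = 27.0185
d((-8, -25), (-15, 21)) = 46.5296
d((-8, -25), (-24, -2)) = 28.0179
d((-8, -25), (18, -10)) = 30.0167
d((-8, -25), (25, -28)) = 33.1361
d((-8, -25), (16, -25)) = 24.0
d((6, -5), (-21, -25)) = 33.6006
d((6, -5), (-9, 2)) = 16.5529
d((6, -5), (-15, 21)) = 33.4215
d((6, -5), (-24, -2)) = 30.1496
d((6, -5), (18, -10)) = 13.0
d((6, -5), (25, -28)) = 29.8329
d((6, -5), (16, -25)) = 22.3607
d((-21, -25), (-9, 2)) = 29.5466
d((-21, -25), (-15, 21)) = 46.3897
d((-21, -25), (-24, -2)) = 23.1948
d((-21, -25), (18, -10)) = 41.7852
d((-21, -25), (25, -28)) = 46.0977
d((-21, -25), (16, -25)) = 37.0
d((-9, 2), (-15, 21)) = 19.9249
d((-9, 2), (-24, -2)) = 15.5242
d((-9, 2), (18, -10)) = 29.5466
d((-9, 2), (25, -28)) = 45.3431
d((-9, 2), (16, -25)) = 36.7967
d((-15, 21), (-24, -2)) = 24.6982
d((-15, 21), (18, -10)) = 45.2769
d((-15, 21), (25, -28)) = 63.2535
d((-15, 21), (16, -25)) = 55.4707
d((-24, -2), (18, -10)) = 42.7551
d((-24, -2), (25, -28)) = 55.4707
d((-24, -2), (16, -25)) = 46.1411
d((18, -10), (25, -28)) = 19.3132
d((18, -10), (16, -25)) = 15.1327
d((25, -28), (16, -25)) = 9.4868 <-- minimum

Closest pair: (25, -28) and (16, -25) with distance 9.4868

The closest pair is (25, -28) and (16, -25) with Euclidean distance 9.4868. For 10 points, brute-force pairwise comparison is shown above. For large n, the divide-and-conquer algorithm (sort by x, recurse on halves, check the dividing strip) achieves O(n log n).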